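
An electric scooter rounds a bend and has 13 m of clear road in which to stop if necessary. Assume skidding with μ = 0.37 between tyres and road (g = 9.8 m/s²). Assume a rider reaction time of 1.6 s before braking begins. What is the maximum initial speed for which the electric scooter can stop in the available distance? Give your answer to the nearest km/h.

Maximum speed ≈ 20 km/h

a = μg = 0.37 × 9.8 = 3.626 m/s².
Stopping distance: v·t_r + v²/(2a) = 13 with t_r = 1.6 s and a = 3.626 m/s².
So v² + 11.603 v − 94.28 = 0.
Positive root: v = −a·t_r + √((a·t_r)² + 2a·d) = −5.802 + √(33.663 + 94.28) = 5.5092 m/s.
5.5092 m/s × 3.6 = 19.833 km/h.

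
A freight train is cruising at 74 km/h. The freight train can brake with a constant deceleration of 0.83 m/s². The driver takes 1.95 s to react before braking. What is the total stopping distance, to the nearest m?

74 km/h ÷ 3.6 = 20.5556 m/s.
Reaction distance = v·t_r = 20.5556 × 1.95 = 40.083 m.
Braking distance = v²/(2a) = 20.5556² / (2 × 0.830) = 422.533 / 1.660 = 254.538 m.
Total = 40.083 + 254.538 = 294.621 m.

Total stopping distance ≈ 295 m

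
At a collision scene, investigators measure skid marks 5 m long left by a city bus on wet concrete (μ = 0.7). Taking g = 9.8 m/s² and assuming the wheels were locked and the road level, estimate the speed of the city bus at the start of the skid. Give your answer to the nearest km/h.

Initial speed ≈ 30 km/h

Deceleration a = μg = 0.7 × 9.8 = 6.860 m/s².
v = √(2a·d) = √(2 × 6.860 × 5) = √68.600 = 8.2825 m/s.
= 8.2825 × 3.6 = 29.817 km/h.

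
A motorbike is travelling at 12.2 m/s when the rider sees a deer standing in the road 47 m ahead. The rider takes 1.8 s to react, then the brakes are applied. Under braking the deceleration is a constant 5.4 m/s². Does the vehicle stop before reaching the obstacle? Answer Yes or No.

Yes

Reaction distance = 12.2000 × 1.8 = 21.960 m.
Braking distance = v²/(2a) = 148.840 / 10.800 = 13.781 m.
Total stopping distance = 21.960 + 13.781 = 35.741 m, vs 47 m available — it stops with 47 − 35.741 = 11.259 m to spare.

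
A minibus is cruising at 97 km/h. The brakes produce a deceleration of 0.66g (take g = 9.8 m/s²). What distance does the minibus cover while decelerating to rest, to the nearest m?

97 km/h ÷ 3.6 = 26.9444 m/s.
a = 0.66 × 9.8 = 6.468 m/s².
Braking distance = v²/(2a) = 26.9444² / (2 × 6.468) = 726.001 / 12.936 = 56.123 m.

Braking distance ≈ 56 m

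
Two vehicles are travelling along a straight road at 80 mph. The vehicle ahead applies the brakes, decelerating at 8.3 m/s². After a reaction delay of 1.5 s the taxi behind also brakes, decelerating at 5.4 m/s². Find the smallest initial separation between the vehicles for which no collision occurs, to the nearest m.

80 mph × 0.44704 = 35.7632 m/s.
Leader travels v²/(2a_L) = 1279.006 / 16.600 = 77.049 m before stopping.
Follower covers v·t_r = 35.7632 × 1.5 = 53.645 m while reacting, then v²/(2a_F) = 1279.006 / 10.800 = 118.426 m while braking, for a total of 53.645 + 118.426 = 172.071 m.
Since a_F ≤ a_L and the follower starts braking later, the follower is never slower than the leader, so the closest approach is when both have stopped.
Minimum gap = 172.071 − 77.049 = 95.022 m.

Minimum gap ≈ 95 m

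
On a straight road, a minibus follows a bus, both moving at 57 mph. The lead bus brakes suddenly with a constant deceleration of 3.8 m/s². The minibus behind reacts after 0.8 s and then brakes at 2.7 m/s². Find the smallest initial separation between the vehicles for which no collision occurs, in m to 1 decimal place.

Minimum gap ≈ 55.2 m

57 mph × 0.44704 = 25.4813 m/s.
Leader travels v²/(2a_L) = 649.297 / 7.600 = 85.434 m before stopping.
Follower covers v·t_r = 25.4813 × 0.8 = 20.385 m while reacting, then v²/(2a_F) = 649.297 / 5.400 = 120.240 m while braking, for a total of 20.385 + 120.240 = 140.625 m.
Since a_F ≤ a_L and the follower starts braking later, the follower is never slower than the leader, so the closest approach is when both have stopped.
Minimum gap = 140.625 − 85.434 = 55.191 m.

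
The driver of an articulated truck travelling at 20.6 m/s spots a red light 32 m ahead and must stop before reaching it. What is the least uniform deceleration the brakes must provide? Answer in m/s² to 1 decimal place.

v² = 2a·d ⇒ a = v²/(2d) = 20.6000² / (2 × 32.000) = 424.360 / 64.000 = 6.6306 m/s².

Required deceleration ≈ 6.6 m/s²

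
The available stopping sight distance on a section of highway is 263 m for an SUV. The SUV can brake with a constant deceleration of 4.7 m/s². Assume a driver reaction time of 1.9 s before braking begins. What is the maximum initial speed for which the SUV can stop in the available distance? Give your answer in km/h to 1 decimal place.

Stopping distance: v·t_r + v²/(2a) = 263 with t_r = 1.9 s and a = 4.700 m/s².
So v² + 17.860 v − 2472.20 = 0.
Positive root: v = −a·t_r + √((a·t_r)² + 2a·d) = −8.930 + √(79.745 + 2472.20) = 41.5868 m/s.
41.5868 m/s × 3.6 = 149.712 km/h.

Maximum speed ≈ 149.7 km/h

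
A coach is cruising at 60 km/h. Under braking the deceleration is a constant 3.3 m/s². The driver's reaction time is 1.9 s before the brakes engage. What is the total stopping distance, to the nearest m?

Total stopping distance ≈ 74 m

60 km/h ÷ 3.6 = 16.6667 m/s.
Reaction distance = v·t_r = 16.6667 × 1.9 = 31.667 m.
Braking distance = v²/(2a) = 16.6667² / (2 × 3.300) = 277.779 / 6.600 = 42.088 m.
Total = 31.667 + 42.088 = 73.755 m.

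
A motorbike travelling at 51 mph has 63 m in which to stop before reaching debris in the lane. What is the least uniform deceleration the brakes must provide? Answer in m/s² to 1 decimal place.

Required deceleration ≈ 4.1 m/s²

51 mph × 0.44704 = 22.7990 m/s.
v² = 2a·d ⇒ a = v²/(2d) = 22.7990² / (2 × 63.000) = 519.794 / 126.000 = 4.1253 m/s².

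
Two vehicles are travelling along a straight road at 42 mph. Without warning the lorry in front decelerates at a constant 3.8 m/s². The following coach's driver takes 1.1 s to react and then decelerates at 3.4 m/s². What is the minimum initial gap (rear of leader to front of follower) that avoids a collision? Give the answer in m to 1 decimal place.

Minimum gap ≈ 26.1 m

42 mph × 0.44704 = 18.7757 m/s.
Leader travels v²/(2a_L) = 352.527 / 7.600 = 46.385 m before stopping.
Follower covers v·t_r = 18.7757 × 1.1 = 20.653 m while reacting, then v²/(2a_F) = 352.527 / 6.800 = 51.842 m while braking, for a total of 20.653 + 51.842 = 72.495 m.
Since a_F ≤ a_L and the follower starts braking later, the follower is never slower than the leader, so the closest approach is when both have stopped.
Minimum gap = 72.495 − 46.385 = 26.110 m.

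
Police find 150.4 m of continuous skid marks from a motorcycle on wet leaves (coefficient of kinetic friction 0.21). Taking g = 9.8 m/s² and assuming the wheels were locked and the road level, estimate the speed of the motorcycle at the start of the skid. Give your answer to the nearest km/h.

Deceleration a = μg = 0.21 × 9.8 = 2.058 m/s².
v = √(2a·d) = √(2 × 2.058 × 150.4) = √619.046 = 24.8806 m/s.
= 24.8806 × 3.6 = 89.570 km/h.

Initial speed ≈ 90 km/h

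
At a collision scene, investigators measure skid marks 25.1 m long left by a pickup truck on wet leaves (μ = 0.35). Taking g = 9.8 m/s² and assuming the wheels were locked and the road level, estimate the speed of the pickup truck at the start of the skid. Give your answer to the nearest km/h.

Initial speed ≈ 47 km/h

Deceleration a = μg = 0.35 × 9.8 = 3.430 m/s².
v = √(2a·d) = √(2 × 3.430 × 25.1) = √172.186 = 13.1220 m/s.
= 13.1220 × 3.6 = 47.239 km/h.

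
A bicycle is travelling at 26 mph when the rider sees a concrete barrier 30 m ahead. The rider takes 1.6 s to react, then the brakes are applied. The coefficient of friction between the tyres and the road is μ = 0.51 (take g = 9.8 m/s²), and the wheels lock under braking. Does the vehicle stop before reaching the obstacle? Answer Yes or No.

No

26 mph × 0.44704 = 11.6230 m/s.
a = μg = 0.51 × 9.8 = 4.998 m/s².
Reaction distance = 11.6230 × 1.6 = 18.597 m.
Braking distance = v²/(2a) = 135.094 / 9.996 = 13.515 m.
Total stopping distance = 18.597 + 13.515 = 32.112 m, vs 30 m available — it cannot stop in time and overshoots by 32.112 − 30 = 2.112 m.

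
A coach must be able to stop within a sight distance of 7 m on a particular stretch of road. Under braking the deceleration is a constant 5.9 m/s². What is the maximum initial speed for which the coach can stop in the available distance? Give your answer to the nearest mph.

v²/(2a) = d ⇒ v = √(2 × 5.900 × 7) = √82.60 = 9.0885 m/s.
9.0885 m/s ÷ 0.44704 = 20.330 mph.

Maximum speed ≈ 20 mph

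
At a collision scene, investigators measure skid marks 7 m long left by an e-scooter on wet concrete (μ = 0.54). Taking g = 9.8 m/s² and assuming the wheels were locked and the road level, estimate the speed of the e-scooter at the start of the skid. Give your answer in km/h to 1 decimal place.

Deceleration a = μg = 0.54 × 9.8 = 5.292 m/s².
v = √(2a·d) = √(2 × 5.292 × 7) = √74.088 = 8.6074 m/s.
= 8.6074 × 3.6 = 30.987 km/h.

Initial speed ≈ 31.0 km/h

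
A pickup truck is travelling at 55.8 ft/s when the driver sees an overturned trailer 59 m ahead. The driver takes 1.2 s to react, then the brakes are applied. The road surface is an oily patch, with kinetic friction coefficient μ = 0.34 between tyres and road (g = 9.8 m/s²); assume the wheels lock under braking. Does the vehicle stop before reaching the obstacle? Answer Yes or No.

55.8 ft/s × 0.3048 = 17.0078 m/s.
a = μg = 0.34 × 9.8 = 3.332 m/s².
Reaction distance = 17.0078 × 1.2 = 20.409 m.
Braking distance = v²/(2a) = 289.265 / 6.664 = 43.407 m.
Total stopping distance = 20.409 + 43.407 = 63.816 m, vs 59 m available — it cannot stop in time and overshoots by 63.816 − 59 = 4.816 m.

No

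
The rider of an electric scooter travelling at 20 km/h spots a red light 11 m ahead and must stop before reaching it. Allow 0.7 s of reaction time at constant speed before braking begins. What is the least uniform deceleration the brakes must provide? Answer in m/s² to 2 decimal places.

20 km/h ÷ 3.6 = 5.5556 m/s.
Distance covered during reaction = 5.5556 × 0.7 = 3.889 m.
Distance available for braking: 11 − 3.889 = 7.111 m.
v² = 2a·d ⇒ a = v²/(2d) = 5.5556² / (2 × 7.111) = 30.865 / 14.222 = 2.1702 m/s².

Required deceleration ≈ 2.17 m/s²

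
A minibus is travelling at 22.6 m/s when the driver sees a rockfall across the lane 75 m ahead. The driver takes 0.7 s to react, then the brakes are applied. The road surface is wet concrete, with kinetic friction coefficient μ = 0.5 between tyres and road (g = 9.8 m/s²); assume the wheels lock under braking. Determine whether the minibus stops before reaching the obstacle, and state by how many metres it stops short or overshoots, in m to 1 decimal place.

Yes — it stops 7.1 m short of the obstacle

a = μg = 0.5 × 9.8 = 4.900 m/s².
Reaction distance = 22.6000 × 0.7 = 15.820 m.
Braking distance = v²/(2a) = 510.760 / 9.800 = 52.118 m.
Total stopping distance = 15.820 + 52.118 = 67.938 m, vs 75 m available — it stops with 75 − 67.938 = 7.062 m to spare.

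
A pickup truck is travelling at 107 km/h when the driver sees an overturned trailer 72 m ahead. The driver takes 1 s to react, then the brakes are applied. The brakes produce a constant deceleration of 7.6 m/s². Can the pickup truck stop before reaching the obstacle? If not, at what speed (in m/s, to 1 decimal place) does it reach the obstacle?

107 km/h ÷ 3.6 = 29.7222 m/s.
Reaction distance = 29.7222 × 1 = 29.722 m.
Braking distance needed to stop: v²/(2a) = 883.409 / 15.200 = 58.119 m, so total needed = 29.722 + 58.119 = 87.841 m > 72 m — it cannot stop.
Distance remaining when braking begins: 72 − 29.722 = 42.278 m.
v² = v₀² − 2a·d = 883.409 − 2 × 7.600 × 42.278 = 240.783 m²/s².
v = √240.783 = 15.517 m/s.

No — it strikes the obstacle at 15.5 m/s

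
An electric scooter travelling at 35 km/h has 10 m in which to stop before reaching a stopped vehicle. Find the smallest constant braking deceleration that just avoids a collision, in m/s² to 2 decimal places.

Required deceleration ≈ 4.73 m/s²

35 km/h ÷ 3.6 = 9.7222 m/s.
v² = 2a·d ⇒ a = v²/(2d) = 9.7222² / (2 × 10.000) = 94.521 / 20.000 = 4.7260 m/s².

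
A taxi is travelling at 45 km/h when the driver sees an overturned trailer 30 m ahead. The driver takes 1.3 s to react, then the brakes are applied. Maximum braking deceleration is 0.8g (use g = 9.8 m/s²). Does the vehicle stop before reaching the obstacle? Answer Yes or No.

45 km/h ÷ 3.6 = 12.5000 m/s.
a = 0.8 × 9.8 = 7.840 m/s².
Reaction distance = 12.5000 × 1.3 = 16.250 m.
Braking distance = v²/(2a) = 156.250 / 15.680 = 9.965 m.
Total stopping distance = 16.250 + 9.965 = 26.215 m, vs 30 m available — it stops with 30 − 26.215 = 3.785 m to spare.

Yes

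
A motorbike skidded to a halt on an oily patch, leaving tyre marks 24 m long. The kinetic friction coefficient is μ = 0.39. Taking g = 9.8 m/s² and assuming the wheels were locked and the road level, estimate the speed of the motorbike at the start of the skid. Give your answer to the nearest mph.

Initial speed ≈ 30 mph

Deceleration a = μg = 0.39 × 9.8 = 3.822 m/s².
v = √(2a·d) = √(2 × 3.822 × 24) = √183.456 = 13.5446 m/s.
= 13.5446 ÷ 0.44704 = 30.298 mph.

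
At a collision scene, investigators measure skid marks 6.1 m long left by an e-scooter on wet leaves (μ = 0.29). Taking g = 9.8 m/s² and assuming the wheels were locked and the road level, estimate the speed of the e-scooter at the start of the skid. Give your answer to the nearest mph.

Initial speed ≈ 13 mph

Deceleration a = μg = 0.29 × 9.8 = 2.842 m/s².
v = √(2a·d) = √(2 × 2.842 × 6.1) = √34.672 = 5.8883 m/s.
= 5.8883 ÷ 0.44704 = 13.172 mph.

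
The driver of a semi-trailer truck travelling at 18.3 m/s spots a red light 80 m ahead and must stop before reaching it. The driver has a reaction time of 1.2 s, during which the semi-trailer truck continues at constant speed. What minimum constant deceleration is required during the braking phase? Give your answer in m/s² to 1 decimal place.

Distance covered during reaction = 18.3000 × 1.2 = 21.960 m.
Distance available for braking: 80 − 21.960 = 58.040 m.
v² = 2a·d ⇒ a = v²/(2d) = 18.3000² / (2 × 58.040) = 334.890 / 116.080 = 2.8850 m/s².

Required deceleration ≈ 2.9 m/s²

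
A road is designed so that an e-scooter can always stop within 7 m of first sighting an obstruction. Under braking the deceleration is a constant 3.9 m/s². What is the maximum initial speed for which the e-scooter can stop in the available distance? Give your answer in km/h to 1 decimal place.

v²/(2a) = d ⇒ v = √(2 × 3.900 × 7) = √54.60 = 7.3892 m/s.
7.3892 m/s × 3.6 = 26.601 km/h.

Maximum speed ≈ 26.6 km/h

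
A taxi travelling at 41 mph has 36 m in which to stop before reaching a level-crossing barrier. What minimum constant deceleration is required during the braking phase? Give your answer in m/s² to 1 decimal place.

Required deceleration ≈ 4.7 m/s²

41 mph × 0.44704 = 18.3286 m/s.
v² = 2a·d ⇒ a = v²/(2d) = 18.3286² / (2 × 36.000) = 335.938 / 72.000 = 4.6658 m/s².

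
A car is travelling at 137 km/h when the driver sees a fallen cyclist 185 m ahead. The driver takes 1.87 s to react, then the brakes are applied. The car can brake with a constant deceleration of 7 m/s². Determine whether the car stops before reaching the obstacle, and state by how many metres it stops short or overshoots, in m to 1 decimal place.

137 km/h ÷ 3.6 = 38.0556 m/s.
Reaction distance = 38.0556 × 1.87 = 71.164 m.
Braking distance = v²/(2a) = 1448.229 / 14.000 = 103.445 m.
Total stopping distance = 71.164 + 103.445 = 174.609 m, vs 185 m available — it stops with 185 − 174.609 = 10.391 m to spare.

Yes — it stops 10.4 m short of the obstacle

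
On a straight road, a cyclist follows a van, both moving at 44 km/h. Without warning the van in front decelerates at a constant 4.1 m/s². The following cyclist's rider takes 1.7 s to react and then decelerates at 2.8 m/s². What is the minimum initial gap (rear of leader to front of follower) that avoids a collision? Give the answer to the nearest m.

44 km/h ÷ 3.6 = 12.2222 m/s.
Leader travels v²/(2a_L) = 149.382 / 8.200 = 18.217 m before stopping.
Follower covers v·t_r = 12.2222 × 1.7 = 20.778 m while reacting, then v²/(2a_F) = 149.382 / 5.600 = 26.675 m while braking, for a total of 20.778 + 26.675 = 47.453 m.
Since a_F ≤ a_L and the follower starts braking later, the follower is never slower than the leader, so the closest approach is when both have stopped.
Minimum gap = 47.453 − 18.217 = 29.236 m.

Minimum gap ≈ 29 m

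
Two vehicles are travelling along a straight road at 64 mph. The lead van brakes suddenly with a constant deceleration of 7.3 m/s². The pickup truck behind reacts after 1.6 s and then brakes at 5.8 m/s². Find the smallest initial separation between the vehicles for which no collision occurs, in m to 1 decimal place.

Minimum gap ≈ 60.3 m

64 mph × 0.44704 = 28.6106 m/s.
Leader travels v²/(2a_L) = 818.566 / 14.600 = 56.066 m before stopping.
Follower covers v·t_r = 28.6106 × 1.6 = 45.777 m while reacting, then v²/(2a_F) = 818.566 / 11.600 = 70.566 m while braking, for a total of 45.777 + 70.566 = 116.343 m.
Since a_F ≤ a_L and the follower starts braking later, the follower is never slower than the leader, so the closest approach is when both have stopped.
Minimum gap = 116.343 − 56.066 = 60.277 m.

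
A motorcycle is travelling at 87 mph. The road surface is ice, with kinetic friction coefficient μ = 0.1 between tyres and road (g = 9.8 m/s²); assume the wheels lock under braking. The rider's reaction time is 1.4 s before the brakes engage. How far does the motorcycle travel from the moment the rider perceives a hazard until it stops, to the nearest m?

87 mph × 0.44704 = 38.8925 m/s.
a = μg = 0.1 × 9.8 = 0.980 m/s².
Reaction distance = v·t_r = 38.8925 × 1.4 = 54.449 m.
Braking distance = v²/(2a) = 38.8925² / (2 × 0.980) = 1512.627 / 1.960 = 771.748 m.
Total = 54.449 + 771.748 = 826.197 m.

Total stopping distance ≈ 826 m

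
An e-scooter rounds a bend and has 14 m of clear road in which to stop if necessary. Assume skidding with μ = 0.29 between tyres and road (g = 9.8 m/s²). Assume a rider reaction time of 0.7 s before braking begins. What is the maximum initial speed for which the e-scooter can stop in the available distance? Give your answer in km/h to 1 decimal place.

a = μg = 0.29 × 9.8 = 2.842 m/s².
Stopping distance: v·t_r + v²/(2a) = 14 with t_r = 0.7 s and a = 2.842 m/s².
So v² + 3.979 v − 79.58 = 0.
Positive root: v = −a·t_r + √((a·t_r)² + 2a·d) = −1.989 + √(3.956 + 79.58) = 7.1508 m/s.
7.1508 m/s × 3.6 = 25.743 km/h.

Maximum speed ≈ 25.7 km/h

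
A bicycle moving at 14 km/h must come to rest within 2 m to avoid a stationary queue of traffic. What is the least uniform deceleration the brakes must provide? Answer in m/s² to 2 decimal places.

Required deceleration ≈ 3.78 m/s²

14 km/h ÷ 3.6 = 3.8889 m/s.
v² = 2a·d ⇒ a = v²/(2d) = 3.8889² / (2 × 2.000) = 15.124 / 4.000 = 3.7810 m/s².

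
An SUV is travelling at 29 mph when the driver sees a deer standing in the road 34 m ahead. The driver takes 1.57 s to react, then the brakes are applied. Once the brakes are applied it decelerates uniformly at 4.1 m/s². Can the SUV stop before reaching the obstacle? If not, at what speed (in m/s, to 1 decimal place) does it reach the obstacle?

29 mph × 0.44704 = 12.9642 m/s.
Reaction distance = 12.9642 × 1.57 = 20.354 m.
Braking distance needed to stop: v²/(2a) = 168.070 / 8.200 = 20.496 m, so total needed = 20.354 + 20.496 = 40.850 m > 34 m — it cannot stop.
Distance remaining when braking begins: 34 − 20.354 = 13.646 m.
v² = v₀² − 2a·d = 168.070 − 2 × 4.100 × 13.646 = 56.173 m²/s².
v = √56.173 = 7.495 m/s.

No — it strikes the obstacle at 7.5 m/s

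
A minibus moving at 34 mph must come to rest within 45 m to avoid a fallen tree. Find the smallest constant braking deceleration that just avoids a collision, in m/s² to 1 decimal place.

Required deceleration ≈ 2.6 m/s²

34 mph × 0.44704 = 15.1994 m/s.
v² = 2a·d ⇒ a = v²/(2d) = 15.1994² / (2 × 45.000) = 231.022 / 90.000 = 2.5669 m/s².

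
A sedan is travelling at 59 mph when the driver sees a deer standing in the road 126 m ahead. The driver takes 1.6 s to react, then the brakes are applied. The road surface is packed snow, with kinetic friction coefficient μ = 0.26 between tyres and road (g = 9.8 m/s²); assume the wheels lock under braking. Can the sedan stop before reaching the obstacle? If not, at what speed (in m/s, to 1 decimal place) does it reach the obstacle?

No — it strikes the obstacle at 16.4 m/s

59 mph × 0.44704 = 26.3754 m/s.
a = μg = 0.26 × 9.8 = 2.548 m/s².
Reaction distance = 26.3754 × 1.6 = 42.201 m.
Braking distance needed to stop: v²/(2a) = 695.662 / 5.096 = 136.511 m, so total needed = 42.201 + 136.511 = 178.712 m > 126 m — it cannot stop.
Distance remaining when braking begins: 126 − 42.201 = 83.799 m.
v² = v₀² − 2a·d = 695.662 − 2 × 2.548 × 83.799 = 268.622 m²/s².
v = √268.622 = 16.390 m/s.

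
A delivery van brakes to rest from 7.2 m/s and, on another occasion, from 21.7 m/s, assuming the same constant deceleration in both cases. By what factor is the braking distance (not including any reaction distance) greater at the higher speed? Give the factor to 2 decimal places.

Braking distance d = v²/(2a), so with a fixed, d ∝ v².
Factor = (21.7/7.2)² = 3.0139² = 9.0836.

Factor ≈ 9.08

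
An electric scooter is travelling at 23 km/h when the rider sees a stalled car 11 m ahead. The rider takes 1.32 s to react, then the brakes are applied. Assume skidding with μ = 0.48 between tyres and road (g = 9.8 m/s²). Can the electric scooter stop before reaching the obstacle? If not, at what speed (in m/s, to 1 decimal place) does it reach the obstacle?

23 km/h ÷ 3.6 = 6.3889 m/s.
a = μg = 0.48 × 9.8 = 4.704 m/s².
Reaction distance = 6.3889 × 1.32 = 8.433 m.
Braking distance needed to stop: v²/(2a) = 40.818 / 9.408 = 4.339 m, so total needed = 8.433 + 4.339 = 12.772 m > 11 m — it cannot stop.
Distance remaining when braking begins: 11 − 8.433 = 2.567 m.
v² = v₀² − 2a·d = 40.818 − 2 × 4.704 × 2.567 = 16.668 m²/s².
v = √16.668 = 4.083 m/s.

No — it strikes the obstacle at 4.1 m/s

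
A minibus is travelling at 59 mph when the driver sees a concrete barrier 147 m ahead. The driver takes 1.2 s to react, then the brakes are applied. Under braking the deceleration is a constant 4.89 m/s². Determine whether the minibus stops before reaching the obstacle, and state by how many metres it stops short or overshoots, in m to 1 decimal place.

Yes — it stops 44.2 m short of the obstacle

59 mph × 0.44704 = 26.3754 m/s.
Reaction distance = 26.3754 × 1.2 = 31.650 m.
Braking distance = v²/(2a) = 695.662 / 9.780 = 71.131 m.
Total stopping distance = 31.650 + 71.131 = 102.781 m, vs 147 m available — it stops with 147 − 102.781 = 44.219 m to spare.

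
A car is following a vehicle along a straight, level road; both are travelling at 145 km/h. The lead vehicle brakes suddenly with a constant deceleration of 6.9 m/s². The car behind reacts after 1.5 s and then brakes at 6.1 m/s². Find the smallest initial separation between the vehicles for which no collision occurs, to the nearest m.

145 km/h ÷ 3.6 = 40.2778 m/s.
Leader travels v²/(2a_L) = 1622.301 / 13.800 = 117.558 m before stopping.
Follower covers v·t_r = 40.2778 × 1.5 = 60.417 m while reacting, then v²/(2a_F) = 1622.301 / 12.200 = 132.975 m while braking, for a total of 60.417 + 132.975 = 193.392 m.
Since a_F ≤ a_L and the follower starts braking later, the follower is never slower than the leader, so the closest approach is when both have stopped.
Minimum gap = 193.392 − 117.558 = 75.834 m.

Minimum gap ≈ 76 m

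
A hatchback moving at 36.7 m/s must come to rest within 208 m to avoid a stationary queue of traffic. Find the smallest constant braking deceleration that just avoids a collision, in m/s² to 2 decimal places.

Required deceleration ≈ 3.24 m/s²

v² = 2a·d ⇒ a = v²/(2d) = 36.7000² / (2 × 208.000) = 1346.890 / 416.000 = 3.2377 m/s².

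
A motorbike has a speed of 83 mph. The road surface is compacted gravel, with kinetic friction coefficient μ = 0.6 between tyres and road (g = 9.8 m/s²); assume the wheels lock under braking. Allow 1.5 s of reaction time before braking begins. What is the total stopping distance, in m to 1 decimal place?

83 mph × 0.44704 = 37.1043 m/s.
a = μg = 0.6 × 9.8 = 5.880 m/s².
Reaction distance = v·t_r = 37.1043 × 1.5 = 55.656 m.
Braking distance = v²/(2a) = 37.1043² / (2 × 5.880) = 1376.729 / 11.760 = 117.069 m.
Total = 55.656 + 117.069 = 172.725 m.

Total stopping distance ≈ 172.7 m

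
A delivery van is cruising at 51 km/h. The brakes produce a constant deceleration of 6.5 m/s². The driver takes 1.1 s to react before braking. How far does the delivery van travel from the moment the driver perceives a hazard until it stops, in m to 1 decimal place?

Total stopping distance ≈ 31.0 m

51 km/h ÷ 3.6 = 14.1667 m/s.
Reaction distance = v·t_r = 14.1667 × 1.1 = 15.583 m.
Braking distance = v²/(2a) = 14.1667² / (2 × 6.500) = 200.695 / 13.000 = 15.438 m.
Total = 15.583 + 15.438 = 31.021 m.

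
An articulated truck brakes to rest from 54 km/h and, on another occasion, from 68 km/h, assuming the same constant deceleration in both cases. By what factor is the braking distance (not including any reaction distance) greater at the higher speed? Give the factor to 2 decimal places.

Braking distance d = v²/(2a), so with a fixed, d ∝ v².
Factor = (68/54)² = 1.2593² = 1.5858.

Factor ≈ 1.59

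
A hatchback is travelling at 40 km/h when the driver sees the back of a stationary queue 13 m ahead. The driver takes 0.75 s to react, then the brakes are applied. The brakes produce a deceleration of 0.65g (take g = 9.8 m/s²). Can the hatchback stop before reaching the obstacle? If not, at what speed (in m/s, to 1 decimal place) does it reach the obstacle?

40 km/h ÷ 3.6 = 11.1111 m/s.
a = 0.65 × 9.8 = 6.370 m/s².
Reaction distance = 11.1111 × 0.75 = 8.333 m.
Braking distance needed to stop: v²/(2a) = 123.457 / 12.740 = 9.691 m, so total needed = 8.333 + 9.691 = 18.024 m > 13 m — it cannot stop.
Distance remaining when braking begins: 13 − 8.333 = 4.667 m.
v² = v₀² − 2a·d = 123.457 − 2 × 6.370 × 4.667 = 63.999 m²/s².
v = √63.999 = 8.000 m/s.

No — it strikes the obstacle at 8.0 m/s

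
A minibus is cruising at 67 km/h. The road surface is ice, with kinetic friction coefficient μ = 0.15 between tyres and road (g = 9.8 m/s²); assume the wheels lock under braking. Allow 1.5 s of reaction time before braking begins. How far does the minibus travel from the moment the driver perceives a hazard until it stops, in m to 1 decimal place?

Total stopping distance ≈ 145.7 m

67 km/h ÷ 3.6 = 18.6111 m/s.
a = μg = 0.15 × 9.8 = 1.470 m/s².
Reaction distance = v·t_r = 18.6111 × 1.5 = 27.917 m.
Braking distance = v²/(2a) = 18.6111² / (2 × 1.470) = 346.373 / 2.940 = 117.814 m.
Total = 27.917 + 117.814 = 145.731 m.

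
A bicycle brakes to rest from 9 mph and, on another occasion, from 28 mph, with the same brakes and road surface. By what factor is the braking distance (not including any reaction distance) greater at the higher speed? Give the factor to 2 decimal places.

Braking distance d = v²/(2a), so with a fixed, d ∝ v².
Factor = (28/9)² = 3.1111² = 9.6789.

Factor ≈ 9.68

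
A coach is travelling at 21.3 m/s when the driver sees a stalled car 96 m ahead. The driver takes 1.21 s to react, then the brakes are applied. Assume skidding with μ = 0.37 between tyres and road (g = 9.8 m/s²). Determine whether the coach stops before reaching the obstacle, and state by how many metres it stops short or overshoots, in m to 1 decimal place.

a = μg = 0.37 × 9.8 = 3.626 m/s².
Reaction distance = 21.3000 × 1.21 = 25.773 m.
Braking distance = v²/(2a) = 453.690 / 7.252 = 62.561 m.
Total stopping distance = 25.773 + 62.561 = 88.334 m, vs 96 m available — it stops with 96 − 88.334 = 7.666 m to spare.

Yes — it stops 7.7 m short of the obstacle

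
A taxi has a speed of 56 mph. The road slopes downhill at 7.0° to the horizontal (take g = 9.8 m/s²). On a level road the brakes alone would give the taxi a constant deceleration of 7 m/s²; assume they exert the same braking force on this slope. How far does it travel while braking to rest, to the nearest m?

Braking distance ≈ 54 m

56 mph × 0.44704 = 25.0342 m/s.
Gravity along the downhill slope reduces the braking deceleration: a_eff = 7.000 − 9.8·sin 7.0° = 7.000 − 1.194 = 5.806 m/s².
Braking distance = v²/(2a) = 25.0342² / (2 × 5.806) = 626.711 / 11.612 = 53.971 m.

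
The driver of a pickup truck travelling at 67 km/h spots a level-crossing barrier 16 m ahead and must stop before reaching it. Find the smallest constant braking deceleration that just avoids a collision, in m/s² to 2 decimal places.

67 km/h ÷ 3.6 = 18.6111 m/s.
v² = 2a·d ⇒ a = v²/(2d) = 18.6111² / (2 × 16.000) = 346.373 / 32.000 = 10.8242 m/s².

Required deceleration ≈ 10.82 m/s²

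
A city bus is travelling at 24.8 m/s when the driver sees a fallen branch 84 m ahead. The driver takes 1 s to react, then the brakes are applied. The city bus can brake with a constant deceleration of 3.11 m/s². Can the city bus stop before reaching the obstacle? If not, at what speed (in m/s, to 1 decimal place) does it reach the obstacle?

Reaction distance = 24.8000 × 1 = 24.800 m.
Braking distance needed to stop: v²/(2a) = 615.040 / 6.220 = 98.881 m, so total needed = 24.800 + 98.881 = 123.681 m > 84 m — it cannot stop.
Distance remaining when braking begins: 84 − 24.800 = 59.200 m.
v² = v₀² − 2a·d = 615.040 − 2 × 3.110 × 59.200 = 246.816 m²/s².
v = √246.816 = 15.710 m/s.

No — it strikes the obstacle at 15.7 m/s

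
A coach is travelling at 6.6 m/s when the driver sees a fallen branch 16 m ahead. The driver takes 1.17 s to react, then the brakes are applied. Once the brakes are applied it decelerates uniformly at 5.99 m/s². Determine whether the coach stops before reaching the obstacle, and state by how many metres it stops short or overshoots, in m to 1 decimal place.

Reaction distance = 6.6000 × 1.17 = 7.722 m.
Braking distance = v²/(2a) = 43.560 / 11.980 = 3.636 m.
Total stopping distance = 7.722 + 3.636 = 11.358 m, vs 16 m available — it stops with 16 − 11.358 = 4.642 m to spare.

Yes — it stops 4.6 m short of the obstacle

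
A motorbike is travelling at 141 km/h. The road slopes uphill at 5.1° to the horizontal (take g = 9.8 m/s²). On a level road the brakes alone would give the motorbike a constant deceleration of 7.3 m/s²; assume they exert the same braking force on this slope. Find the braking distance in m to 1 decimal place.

141 km/h ÷ 3.6 = 39.1667 m/s.
Gravity along the uphill slope adds to the braking deceleration: a_eff = 7.300 + 9.8·sin 5.1° = 7.300 + 0.871 = 8.171 m/s².
Braking distance = v²/(2a) = 39.1667² / (2 × 8.171) = 1534.030 / 16.342 = 93.870 m.

Braking distance ≈ 93.9 m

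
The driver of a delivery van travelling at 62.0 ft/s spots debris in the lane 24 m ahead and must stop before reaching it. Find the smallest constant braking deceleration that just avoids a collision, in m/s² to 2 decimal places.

62 ft/s × 0.3048 = 18.8976 m/s.
v² = 2a·d ⇒ a = v²/(2d) = 18.8976² / (2 × 24.000) = 357.119 / 48.000 = 7.4400 m/s².

Required deceleration ≈ 7.44 m/s²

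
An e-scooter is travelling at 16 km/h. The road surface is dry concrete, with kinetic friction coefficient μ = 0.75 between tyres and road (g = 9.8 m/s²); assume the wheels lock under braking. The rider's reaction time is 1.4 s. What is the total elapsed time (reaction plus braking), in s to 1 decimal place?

Total time ≈ 2.0 s

16 km/h ÷ 3.6 = 4.4444 m/s.
a = μg = 0.75 × 9.8 = 7.350 m/s².
Braking time = v/a = 4.4444 / 7.350 = 0.605 s.
Total = 1.4 + 0.605 = 2.005 s.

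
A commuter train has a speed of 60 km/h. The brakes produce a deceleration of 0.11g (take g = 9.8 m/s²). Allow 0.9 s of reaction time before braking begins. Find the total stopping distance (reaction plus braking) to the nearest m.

60 km/h ÷ 3.6 = 16.6667 m/s.
a = 0.11 × 9.8 = 1.078 m/s².
Reaction distance = v·t_r = 16.6667 × 0.9 = 15.000 m.
Braking distance = v²/(2a) = 16.6667² / (2 × 1.078) = 277.779 / 2.156 = 128.840 m.
Total = 15.000 + 128.840 = 143.840 m.

Total stopping distance ≈ 144 m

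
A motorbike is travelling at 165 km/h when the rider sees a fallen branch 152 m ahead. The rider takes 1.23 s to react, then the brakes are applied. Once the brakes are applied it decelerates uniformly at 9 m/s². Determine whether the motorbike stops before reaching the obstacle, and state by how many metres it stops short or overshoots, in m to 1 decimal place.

165 km/h ÷ 3.6 = 45.8333 m/s.
Reaction distance = 45.8333 × 1.23 = 56.375 m.
Braking distance = v²/(2a) = 2100.691 / 18.000 = 116.705 m.
Total stopping distance = 56.375 + 116.705 = 173.080 m, vs 152 m available — it cannot stop in time and overshoots by 173.080 − 152 = 21.080 m.

No — it overshoots by 21.1 m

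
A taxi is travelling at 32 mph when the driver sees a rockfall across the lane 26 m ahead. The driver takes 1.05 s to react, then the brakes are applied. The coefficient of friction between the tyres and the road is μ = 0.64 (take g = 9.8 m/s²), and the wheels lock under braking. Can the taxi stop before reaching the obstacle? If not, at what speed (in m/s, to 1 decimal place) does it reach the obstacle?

No — it strikes the obstacle at 8.2 m/s

32 mph × 0.44704 = 14.3053 m/s.
a = μg = 0.64 × 9.8 = 6.272 m/s².
Reaction distance = 14.3053 × 1.05 = 15.021 m.
Braking distance needed to stop: v²/(2a) = 204.642 / 12.544 = 16.314 m, so total needed = 15.021 + 16.314 = 31.335 m > 26 m — it cannot stop.
Distance remaining when braking begins: 26 − 15.021 = 10.979 m.
v² = v₀² − 2a·d = 204.642 − 2 × 6.272 × 10.979 = 66.921 m²/s².
v = √66.921 = 8.181 m/s.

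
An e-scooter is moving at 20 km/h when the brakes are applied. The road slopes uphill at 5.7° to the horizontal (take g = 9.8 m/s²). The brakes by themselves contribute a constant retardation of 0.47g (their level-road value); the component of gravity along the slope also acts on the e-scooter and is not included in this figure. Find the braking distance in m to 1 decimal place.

Braking distance ≈ 2.8 m

20 km/h ÷ 3.6 = 5.5556 m/s.
a = 0.47 × 9.8 = 4.606 m/s².
Gravity along the uphill slope adds to the braking deceleration: a_eff = 4.606 + 9.8·sin 5.7° = 4.606 + 0.973 = 5.579 m/s².
Braking distance = v²/(2a) = 5.5556² / (2 × 5.579) = 30.865 / 11.158 = 2.766 m.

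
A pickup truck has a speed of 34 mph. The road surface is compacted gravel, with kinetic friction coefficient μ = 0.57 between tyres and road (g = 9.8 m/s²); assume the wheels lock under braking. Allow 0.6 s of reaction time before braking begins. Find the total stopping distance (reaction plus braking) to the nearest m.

34 mph × 0.44704 = 15.1994 m/s.
a = μg = 0.57 × 9.8 = 5.586 m/s².
Reaction distance = v·t_r = 15.1994 × 0.6 = 9.120 m.
Braking distance = v²/(2a) = 15.1994² / (2 × 5.586) = 231.022 / 11.172 = 20.679 m.
Total = 9.120 + 20.679 = 29.799 m.

Total stopping distance ≈ 30 m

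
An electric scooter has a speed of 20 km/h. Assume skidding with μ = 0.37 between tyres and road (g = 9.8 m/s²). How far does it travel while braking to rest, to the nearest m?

Braking distance ≈ 4 m

20 km/h ÷ 3.6 = 5.5556 m/s.
a = μg = 0.37 × 9.8 = 3.626 m/s².
Braking distance = v²/(2a) = 5.5556² / (2 × 3.626) = 30.865 / 7.252 = 4.256 m.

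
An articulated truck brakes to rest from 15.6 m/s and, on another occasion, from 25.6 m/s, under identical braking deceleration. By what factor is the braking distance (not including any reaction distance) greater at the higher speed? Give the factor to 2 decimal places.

Factor ≈ 2.69

Braking distance d = v²/(2a), so with a fixed, d ∝ v².
Factor = (25.6/15.6)² = 1.6410² = 2.6929.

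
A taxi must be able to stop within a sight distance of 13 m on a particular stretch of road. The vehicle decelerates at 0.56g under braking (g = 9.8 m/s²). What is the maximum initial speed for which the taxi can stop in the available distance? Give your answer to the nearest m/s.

a = 0.56 × 9.8 = 5.488 m/s².
v²/(2a) = d ⇒ v = √(2 × 5.488 × 13) = √142.69 = 11.9453 m/s.

Maximum speed ≈ 12 m/s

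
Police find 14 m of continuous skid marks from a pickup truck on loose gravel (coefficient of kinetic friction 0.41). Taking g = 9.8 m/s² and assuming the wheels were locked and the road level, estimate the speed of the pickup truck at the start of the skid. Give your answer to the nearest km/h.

Initial speed ≈ 38 km/h

Deceleration a = μg = 0.41 × 9.8 = 4.018 m/s².
v = √(2a·d) = √(2 × 4.018 × 14) = √112.504 = 10.6068 m/s.
= 10.6068 × 3.6 = 38.184 km/h.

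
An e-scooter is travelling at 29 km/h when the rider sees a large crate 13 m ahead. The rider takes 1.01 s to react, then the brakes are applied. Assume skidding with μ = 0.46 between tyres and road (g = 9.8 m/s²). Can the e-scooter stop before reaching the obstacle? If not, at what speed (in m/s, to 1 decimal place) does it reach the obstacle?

29 km/h ÷ 3.6 = 8.0556 m/s.
a = μg = 0.46 × 9.8 = 4.508 m/s².
Reaction distance = 8.0556 × 1.01 = 8.136 m.
Braking distance needed to stop: v²/(2a) = 64.893 / 9.016 = 7.198 m, so total needed = 8.136 + 7.198 = 15.334 m > 13 m — it cannot stop.
Distance remaining when braking begins: 13 − 8.136 = 4.864 m.
v² = v₀² − 2a·d = 64.893 − 2 × 4.508 × 4.864 = 21.039 m²/s².
v = √21.039 = 4.587 m/s.

No — it strikes the obstacle at 4.6 m/s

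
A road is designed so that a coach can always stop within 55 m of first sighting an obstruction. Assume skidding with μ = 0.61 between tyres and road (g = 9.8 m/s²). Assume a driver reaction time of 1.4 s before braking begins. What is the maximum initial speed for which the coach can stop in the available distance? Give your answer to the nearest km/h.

a = μg = 0.61 × 9.8 = 5.978 m/s².
Stopping distance: v·t_r + v²/(2a) = 55 with t_r = 1.4 s and a = 5.978 m/s².
So v² + 16.738 v − 657.58 = 0.
Positive root: v = −a·t_r + √((a·t_r)² + 2a·d) = −8.369 + √(70.040 + 657.58) = 18.6054 m/s.
18.6054 m/s × 3.6 = 66.979 km/h.

Maximum speed ≈ 67 km/h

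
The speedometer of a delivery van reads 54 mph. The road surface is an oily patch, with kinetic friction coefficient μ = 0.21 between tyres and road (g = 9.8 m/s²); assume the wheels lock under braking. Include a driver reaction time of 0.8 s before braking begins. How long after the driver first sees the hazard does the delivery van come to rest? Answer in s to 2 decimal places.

Total time ≈ 12.53 s

54 mph × 0.44704 = 24.1402 m/s.
a = μg = 0.21 × 9.8 = 2.058 m/s².
Braking time = v/a = 24.1402 / 2.058 = 11.730 s.
Total = 0.8 + 11.730 = 12.530 s.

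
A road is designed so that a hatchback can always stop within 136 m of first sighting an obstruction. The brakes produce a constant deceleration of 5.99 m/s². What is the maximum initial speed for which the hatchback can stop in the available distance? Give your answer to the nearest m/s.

Maximum speed ≈ 40 m/s

v²/(2a) = d ⇒ v = √(2 × 5.990 × 136) = √1629.28 = 40.3643 m/s.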